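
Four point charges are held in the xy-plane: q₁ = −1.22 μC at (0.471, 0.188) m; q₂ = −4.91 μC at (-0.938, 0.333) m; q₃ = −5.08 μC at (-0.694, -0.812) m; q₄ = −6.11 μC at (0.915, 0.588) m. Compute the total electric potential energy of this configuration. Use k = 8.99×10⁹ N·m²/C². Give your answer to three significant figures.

The work to assemble the configuration equals its total potential energy, U = Σ kqᵢqⱼ/rᵢⱼ over all pairs.
Pair separations: r₁₂ = 1.42 m, r₁₃ = 1.54 m, r₁₄ = 0.598 m, r₂₃ = 1.17 m, r₂₄ = 1.87 m, r₃₄ = 2.13 m.
Summing all 6 pair terms gives U = 0.653 J.

0.653 J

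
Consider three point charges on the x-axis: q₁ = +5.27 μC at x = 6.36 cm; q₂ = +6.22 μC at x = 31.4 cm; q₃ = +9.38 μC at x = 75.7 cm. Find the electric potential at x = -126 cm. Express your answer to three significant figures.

1.13×10⁵ V

The total potential is the scalar sum of each charge's contribution, V = Σ kqᵢ/rᵢ.
Distances from the field point to each charge: r₁ = 1.32 m, r₂ = 1.57 m, r₃ = 2.02 m.
V = k[(5.27×10⁻⁶)/(1.32) + (6.22×10⁻⁶)/(1.57) + (9.38×10⁻⁶)/(2.02)] = 1.13×10⁵ V.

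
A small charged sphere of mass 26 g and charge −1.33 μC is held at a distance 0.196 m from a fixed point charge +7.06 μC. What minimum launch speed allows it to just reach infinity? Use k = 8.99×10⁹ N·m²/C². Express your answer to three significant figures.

5.76 m/s

To just escape, total mechanical energy must reach zero at infinity: ½mv²_min + U = 0, so ½mv²_min = −U = |kQq|/r.
|U| = |kQq|/r = (8.99×10⁹ N·m²/C²)(7.06×10⁻⁶)(1.33×10⁻⁶)/(0.196) = 0.431 J.
v_min = √(2|U|/m) = √(2·0.431/0.0260) = 5.76 m/s.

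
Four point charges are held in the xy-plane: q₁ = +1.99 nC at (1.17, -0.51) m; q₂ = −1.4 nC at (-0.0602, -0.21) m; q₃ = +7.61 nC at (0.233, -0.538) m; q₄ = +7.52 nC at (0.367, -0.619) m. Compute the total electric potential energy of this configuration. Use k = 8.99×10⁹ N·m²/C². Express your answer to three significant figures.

3.20×10⁻⁶ J

The assembly work is the sum of pairwise potential energies, U = Σ_{i<j} kqᵢqⱼ/rᵢⱼ.
Pair separations: r₁₂ = 1.27 m, r₁₃ = 0.937 m, r₁₄ = 0.810 m, r₂₃ = 0.440 m, r₂₄ = 0.591 m, r₃₄ = 0.157 m.
Summing all 6 pair terms gives U = 3.20×10⁻⁶ J.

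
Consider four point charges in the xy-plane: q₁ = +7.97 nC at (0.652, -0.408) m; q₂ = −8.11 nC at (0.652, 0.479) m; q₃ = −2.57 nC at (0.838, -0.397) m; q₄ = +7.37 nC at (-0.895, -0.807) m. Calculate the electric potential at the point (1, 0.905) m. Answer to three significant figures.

-71.5 V

Electric potential is a scalar, so the contributions from each charge add algebraically: V = Σ kqᵢ/rᵢ.
Distances from the field point to each charge: r₁ = 1.36 m, r₂ = 0.550 m, r₃ = 1.31 m, r₄ = 2.55 m.
V = k[(7.97×10⁻⁹)/(1.36) + (-8.11×10⁻⁹)/(0.550) + (-2.57×10⁻⁹)/(1.31) + (7.37×10⁻⁹)/(2.55)] = -71.5 V.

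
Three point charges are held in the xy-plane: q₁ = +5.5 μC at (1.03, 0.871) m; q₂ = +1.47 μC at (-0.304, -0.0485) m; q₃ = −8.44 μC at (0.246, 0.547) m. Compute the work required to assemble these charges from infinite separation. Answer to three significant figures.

-0.585 J

The assembly work is the sum of pairwise potential energies, U = Σ_{i<j} kqᵢqⱼ/rᵢⱼ.
Pair separations: r₁₂ = 1.62 m, r₁₃ = 0.848 m, r₂₃ = 0.811 m.
U = (0.0449) + (-0.492) + (-0.138) = -0.585 J.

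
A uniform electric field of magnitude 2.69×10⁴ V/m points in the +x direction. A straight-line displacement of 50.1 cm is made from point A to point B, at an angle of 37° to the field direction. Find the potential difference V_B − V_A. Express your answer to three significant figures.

-1.08×10⁴ V

Only the component of displacement along E changes the potential: ΔV = −E·d·cosθ.
ΔV = −(2.69×10⁴ V/m)(0.501 m)cos37° = -1.08×10⁴ V.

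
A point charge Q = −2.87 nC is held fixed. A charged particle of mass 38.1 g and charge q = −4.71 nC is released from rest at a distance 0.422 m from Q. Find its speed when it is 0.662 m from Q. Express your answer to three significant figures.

2.34×10⁻³ m/s

Only the electrostatic force acts, so mechanical energy is conserved: ½mv² = U₁ − U₂ = kQq(1/r₁ − 1/r₂).
U₁ − U₂ = (8.99×10⁹ N·m²/C²)(-2.87×10⁻⁹ C)(-4.71×10⁻⁹ C)(1/0.422 − 1/0.662) = 1.04×10⁻⁷ J.
v = √(2·1.04×10⁻⁷/0.0381) = 2.34×10⁻³ m/s.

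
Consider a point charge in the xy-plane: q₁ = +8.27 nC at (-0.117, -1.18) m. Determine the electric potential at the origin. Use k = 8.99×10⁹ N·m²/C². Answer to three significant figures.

Electric potential is a scalar, so the contributions from each charge add algebraically: V = Σ kqᵢ/rᵢ.
Distances from the field point to each charge: r₁ = 1.19 m.
V = k[(8.27×10⁻⁹)/(1.19)] = 62.7 V.

62.7 V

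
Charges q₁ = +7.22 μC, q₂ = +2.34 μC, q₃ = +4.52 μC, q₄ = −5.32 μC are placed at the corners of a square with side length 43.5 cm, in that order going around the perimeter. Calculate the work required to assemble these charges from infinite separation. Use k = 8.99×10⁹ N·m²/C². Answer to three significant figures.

The work to assemble the configuration equals its total potential energy, U = Σ kqᵢqⱼ/rᵢⱼ over all pairs.
The four side pairs have separation 0.435 m and the two diagonal pairs 0.615 m.
Summing all 6 pair terms gives U = -0.428 J.

-0.428 J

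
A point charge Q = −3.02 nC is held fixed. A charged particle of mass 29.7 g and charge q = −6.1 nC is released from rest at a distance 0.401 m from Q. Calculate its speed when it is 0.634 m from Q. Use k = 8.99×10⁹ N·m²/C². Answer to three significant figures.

Only the electrostatic force acts, so mechanical energy is conserved: ½mv² = U₁ − U₂ = kQq(1/r₁ − 1/r₂).
U₁ − U₂ = (8.99×10⁹ N·m²/C²)(-3.02×10⁻⁹ C)(-6.10×10⁻⁹ C)(1/0.401 − 1/0.634) = 1.52×10⁻⁷ J.
v = √(2·1.52×10⁻⁷/0.0297) = 3.20×10⁻³ m/s.

3.20×10⁻³ m/s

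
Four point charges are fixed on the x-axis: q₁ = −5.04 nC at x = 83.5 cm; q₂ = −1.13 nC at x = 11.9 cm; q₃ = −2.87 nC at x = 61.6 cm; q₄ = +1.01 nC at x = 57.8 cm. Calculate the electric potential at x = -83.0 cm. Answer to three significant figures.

-49.3 V

Electric potential is a scalar, so the contributions from each charge add algebraically: V = Σ kqᵢ/rᵢ.
Distances from the field point to each charge: r₁ = 1.67 m, r₂ = 0.949 m, r₃ = 1.45 m, r₄ = 1.41 m.
V = k[(-5.04×10⁻⁹)/(1.67) + (-1.13×10⁻⁹)/(0.949) + (-2.87×10⁻⁹)/(1.45) + (1.01×10⁻⁹)/(1.41)] = -49.3 V.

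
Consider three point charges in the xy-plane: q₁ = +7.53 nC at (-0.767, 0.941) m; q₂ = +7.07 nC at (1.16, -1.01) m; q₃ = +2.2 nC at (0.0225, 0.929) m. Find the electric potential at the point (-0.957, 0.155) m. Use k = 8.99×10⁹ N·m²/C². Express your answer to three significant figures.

The total potential is the scalar sum of each charge's contribution, V = Σ kqᵢ/rᵢ.
Distances from the field point to each charge: r₁ = 0.809 m, r₂ = 2.42 m, r₃ = 1.25 m.
V = k[(7.53×10⁻⁹)/(0.809) + (7.07×10⁻⁹)/(2.42) + (2.20×10⁻⁹)/(1.25)] = 126 V.

126 V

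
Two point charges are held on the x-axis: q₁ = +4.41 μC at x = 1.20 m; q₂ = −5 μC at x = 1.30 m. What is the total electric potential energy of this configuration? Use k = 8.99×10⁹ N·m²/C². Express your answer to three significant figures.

The assembly work is the sum of pairwise potential energies, U = Σ_{i<j} kqᵢqⱼ/rᵢⱼ.
Pair separations: r₁₂ = 0.100 m.
U = (-1.98) = -1.98 J.

-1.98 J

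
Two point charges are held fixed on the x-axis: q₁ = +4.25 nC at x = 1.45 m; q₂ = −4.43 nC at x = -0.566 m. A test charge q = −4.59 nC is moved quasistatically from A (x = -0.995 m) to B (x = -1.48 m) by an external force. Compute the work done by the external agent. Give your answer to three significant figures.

-2.14×10⁻⁷ J

For quasistatic motion the external work equals the change in potential energy: W_ext = qΔV = q(V_B − V_A).
At A: distances to the source charges are 2.44 m, 0.429 m; V_A = Σ kqᵢ/rᵢ = -77.2 V.
At B: distances to the source charges are 2.93 m, 0.914 m; V_B = Σ kqᵢ/rᵢ = -30.5 V.
ΔV = V_B − V_A = 46.7 V.
W_ext = qΔV = (-4.59×10⁻⁹ C)(46.7 V) = -2.14×10⁻⁷ J.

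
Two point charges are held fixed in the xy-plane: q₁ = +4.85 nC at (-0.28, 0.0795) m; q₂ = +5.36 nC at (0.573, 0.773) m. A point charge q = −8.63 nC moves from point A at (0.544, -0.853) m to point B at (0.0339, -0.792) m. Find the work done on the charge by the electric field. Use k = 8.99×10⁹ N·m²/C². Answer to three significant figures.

9.94×10⁻⁸ J

The work done by the electric force is W_field = −ΔU = −q(V_B − V_A) = q(V_A − V_B).
At A: distances to the source charges are 1.24 m, 1.63 m; V_A = Σ kqᵢ/rᵢ = 64.7 V.
At B: distances to the source charges are 0.926 m, 1.66 m; V_B = Σ kqᵢ/rᵢ = 76.2 V.
ΔV = V_B − V_A = 11.5 V.
W_field = −qΔV = −(-8.63×10⁻⁹ C)(11.5 V) = 9.94×10⁻⁸ J.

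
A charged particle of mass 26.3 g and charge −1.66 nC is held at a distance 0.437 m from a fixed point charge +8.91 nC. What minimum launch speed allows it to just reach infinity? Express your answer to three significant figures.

4.81×10⁻³ m/s

To just escape, total mechanical energy must reach zero at infinity: ½mv²_min + U = 0, so ½mv²_min = −U = |kQq|/r.
|U| = |kQq|/r = (8.99×10⁹ N·m²/C²)(8.91×10⁻⁹)(1.66×10⁻⁹)/(0.437) = 3.04×10⁻⁷ J.
v_min = √(2|U|/m) = √(2·3.04×10⁻⁷/0.0263) = 4.81×10⁻³ m/s.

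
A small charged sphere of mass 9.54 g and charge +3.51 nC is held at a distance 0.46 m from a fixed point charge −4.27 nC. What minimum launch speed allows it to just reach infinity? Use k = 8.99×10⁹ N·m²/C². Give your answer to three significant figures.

7.84×10⁻³ m/s

To just escape, total mechanical energy must reach zero at infinity: ½mv²_min + U = 0, so ½mv²_min = −U = |kQq|/r.
|U| = |kQq|/r = (8.99×10⁹ N·m²/C²)(4.27×10⁻⁹)(3.51×10⁻⁹)/(0.460) = 2.93×10⁻⁷ J.
v_min = √(2|U|/m) = √(2·2.93×10⁻⁷/9.54×10⁻³) = 7.84×10⁻³ m/s.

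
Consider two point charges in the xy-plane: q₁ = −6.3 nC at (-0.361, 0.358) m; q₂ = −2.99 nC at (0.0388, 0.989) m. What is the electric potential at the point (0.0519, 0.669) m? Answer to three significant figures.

Electric potential is a scalar, so the contributions from each charge add algebraically: V = Σ kqᵢ/rᵢ.
Distances from the field point to each charge: r₁ = 0.517 m, r₂ = 0.320 m.
V = k[(-6.30×10⁻⁹)/(0.517) + (-2.99×10⁻⁹)/(0.320)] = -193 V.

-193 V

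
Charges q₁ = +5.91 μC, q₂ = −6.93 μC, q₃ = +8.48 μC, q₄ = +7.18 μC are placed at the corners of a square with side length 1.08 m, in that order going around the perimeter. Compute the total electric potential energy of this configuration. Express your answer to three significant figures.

The assembly work is the sum of pairwise potential energies, U = Σ_{i<j} kqᵢqⱼ/rᵢⱼ.
The four side pairs have separation 1.08 m and the two diagonal pairs 1.53 m.
Summing all 6 pair terms gives U = 0.0321 J.

0.0321 J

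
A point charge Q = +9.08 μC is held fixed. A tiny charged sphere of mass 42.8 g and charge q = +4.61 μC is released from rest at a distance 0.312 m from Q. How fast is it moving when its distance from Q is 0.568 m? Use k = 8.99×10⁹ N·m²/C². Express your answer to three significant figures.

Only the electrostatic force acts, so mechanical energy is conserved: ½mv² = U₁ − U₂ = kQq(1/r₁ − 1/r₂).
U₁ − U₂ = (8.99×10⁹ N·m²/C²)(9.08×10⁻⁶ C)(4.61×10⁻⁶ C)(1/0.312 − 1/0.568) = 0.544 J.
v = √(2·0.544/0.0428) = 5.04 m/s.

5.04 m/s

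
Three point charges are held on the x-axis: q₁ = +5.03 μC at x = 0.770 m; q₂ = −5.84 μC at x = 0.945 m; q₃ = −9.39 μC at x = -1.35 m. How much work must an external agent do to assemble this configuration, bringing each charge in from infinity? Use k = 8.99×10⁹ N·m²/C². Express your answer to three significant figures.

-1.49 J

The work to assemble the configuration equals its total potential energy, U = Σ kqᵢqⱼ/rᵢⱼ over all pairs.
Pair separations: r₁₂ = 0.175 m, r₁₃ = 2.12 m, r₂₃ = 2.29 m.
U = (-1.51) + (-0.200) + (0.215) = -1.49 J.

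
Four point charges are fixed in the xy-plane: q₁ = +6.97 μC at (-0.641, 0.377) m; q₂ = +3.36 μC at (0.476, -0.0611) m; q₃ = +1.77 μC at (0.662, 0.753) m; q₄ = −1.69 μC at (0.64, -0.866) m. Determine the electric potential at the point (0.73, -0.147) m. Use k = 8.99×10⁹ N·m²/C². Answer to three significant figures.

The total potential is the scalar sum of each charge's contribution, V = Σ kqᵢ/rᵢ.
Distances from the field point to each charge: r₁ = 1.47 m, r₂ = 0.268 m, r₃ = 0.903 m, r₄ = 0.725 m.
V = k[(6.97×10⁻⁶)/(1.47) + (3.36×10⁻⁶)/(0.268) + (1.77×10⁻⁶)/(0.903) + (-1.69×10⁻⁶)/(0.725)] = 1.52×10⁵ V.

1.52×10⁵ V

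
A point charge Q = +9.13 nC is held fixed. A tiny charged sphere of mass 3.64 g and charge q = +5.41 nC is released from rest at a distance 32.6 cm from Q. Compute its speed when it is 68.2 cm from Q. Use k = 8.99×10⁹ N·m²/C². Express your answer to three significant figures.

0.0198 m/s

Only the electrostatic force acts, so mechanical energy is conserved: ½mv² = U₁ − U₂ = kQq(1/r₁ − 1/r₂).
U₁ − U₂ = (8.99×10⁹ N·m²/C²)(9.13×10⁻⁹ C)(5.41×10⁻⁹ C)(1/0.326 − 1/0.682) = 7.11×10⁻⁷ J.
v = √(2·7.11×10⁻⁷/3.64×10⁻³) = 0.0198 m/s.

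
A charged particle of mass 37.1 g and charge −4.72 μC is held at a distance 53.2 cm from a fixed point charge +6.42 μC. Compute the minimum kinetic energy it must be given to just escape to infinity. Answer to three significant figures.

0.512 J

To just escape, total mechanical energy must reach zero at infinity: ½mv²_min + U = 0, so ½mv²_min = −U = |kQq|/r.
|U| = |kQq|/r = (8.99×10⁹ N·m²/C²)(6.42×10⁻⁶)(4.72×10⁻⁶)/(0.532) = 0.512 J.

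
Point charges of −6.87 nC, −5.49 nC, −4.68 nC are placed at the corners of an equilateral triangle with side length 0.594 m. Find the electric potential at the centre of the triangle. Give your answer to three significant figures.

-447 V

The total potential is the scalar sum of each charge's contribution, V = Σ kqᵢ/rᵢ.
The distance from each vertex to the centroid is a/√3 = 0.343 m.
V = k[(-6.87×10⁻⁹)/(0.343) + (-5.49×10⁻⁹)/(0.343) + (-4.68×10⁻⁹)/(0.343)] = -447 V.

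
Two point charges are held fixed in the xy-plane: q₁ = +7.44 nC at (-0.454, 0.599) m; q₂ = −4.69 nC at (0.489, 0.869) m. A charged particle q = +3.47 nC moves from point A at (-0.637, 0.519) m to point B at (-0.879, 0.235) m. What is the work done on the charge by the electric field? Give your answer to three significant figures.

7.20×10⁻⁷ J

The work done by the electric force is W_field = −ΔU = −q(V_B − V_A) = q(V_A − V_B).
At A: distances to the source charges are 0.200 m, 1.18 m; V_A = Σ kqᵢ/rᵢ = 299 V.
At B: distances to the source charges are 0.560 m, 1.51 m; V_B = Σ kqᵢ/rᵢ = 91.6 V.
ΔV = V_B − V_A = -208 V.
W_field = −qΔV = −(3.47×10⁻⁹ C)(-208 V) = 7.20×10⁻⁷ J.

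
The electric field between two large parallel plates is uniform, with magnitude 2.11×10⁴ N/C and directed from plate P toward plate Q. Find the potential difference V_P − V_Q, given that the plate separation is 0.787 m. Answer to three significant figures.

1.66×10⁴ V

In a uniform field, potential decreases in the direction of E: ΔV = −E·d for a displacement d parallel to E.
Going from Q to P is a displacement of 0.787 m opposite to the field, so V_P − V_Q = +Ed = 1.66×10⁴ V.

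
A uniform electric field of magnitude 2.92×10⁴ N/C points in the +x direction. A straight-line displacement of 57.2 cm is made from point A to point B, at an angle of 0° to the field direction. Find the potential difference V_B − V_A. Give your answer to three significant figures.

-1.67×10⁴ V

Only the component of displacement along E changes the potential: ΔV = −E·d·cosθ.
ΔV = −(2.92×10⁴ V/m)(0.572 m)cos0° = -1.67×10⁴ V.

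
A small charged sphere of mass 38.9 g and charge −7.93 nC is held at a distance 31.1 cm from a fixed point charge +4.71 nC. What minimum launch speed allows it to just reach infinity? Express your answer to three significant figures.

7.45×10⁻³ m/s

To just escape, total mechanical energy must reach zero at infinity: ½mv²_min + U = 0, so ½mv²_min = −U = |kQq|/r.
|U| = |kQq|/r = (8.99×10⁹ N·m²/C²)(4.71×10⁻⁹)(7.93×10⁻⁹)/(0.311) = 1.08×10⁻⁶ J.
v_min = √(2|U|/m) = √(2·1.08×10⁻⁶/0.0389) = 7.45×10⁻³ m/s.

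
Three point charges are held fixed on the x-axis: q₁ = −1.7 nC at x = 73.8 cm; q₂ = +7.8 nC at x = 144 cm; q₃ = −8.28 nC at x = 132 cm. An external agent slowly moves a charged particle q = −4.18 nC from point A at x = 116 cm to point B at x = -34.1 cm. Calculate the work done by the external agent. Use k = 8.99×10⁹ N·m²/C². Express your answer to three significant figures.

-9.67×10⁻⁷ J

For quasistatic motion the external work equals the change in potential energy: W_ext = qΔV = q(V_B − V_A).
At A: distances to the source charges are 0.422 m, 0.280 m, 0.160 m; V_A = Σ kqᵢ/rᵢ = -251 V.
At B: distances to the source charges are 1.08 m, 1.78 m, 1.66 m; V_B = Σ kqᵢ/rᵢ = -19.6 V.
ΔV = V_B − V_A = 231 V.
W_ext = qΔV = (-4.18×10⁻⁹ C)(231 V) = -9.67×10⁻⁷ J.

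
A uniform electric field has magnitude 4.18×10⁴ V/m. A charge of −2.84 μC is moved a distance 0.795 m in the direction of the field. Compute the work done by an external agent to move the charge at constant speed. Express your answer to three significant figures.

The potential change for a displacement 0.795 m in the direction of the field is ΔV = −Ed = -3.32×10⁴ V.
W_ext = qΔV = 0.0944 J.

0.0944 J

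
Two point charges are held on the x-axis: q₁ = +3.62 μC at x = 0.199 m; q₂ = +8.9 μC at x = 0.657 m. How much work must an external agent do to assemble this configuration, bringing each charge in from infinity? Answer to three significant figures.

The work to assemble the configuration equals its total potential energy, U = Σ kqᵢqⱼ/rᵢⱼ over all pairs.
Pair separations: r₁₂ = 0.458 m.
U = (0.632) = 0.632 J.

0.632 J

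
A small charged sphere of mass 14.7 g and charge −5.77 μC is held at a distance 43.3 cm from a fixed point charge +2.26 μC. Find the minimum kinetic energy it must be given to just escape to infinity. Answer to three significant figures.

0.271 J

To just escape, total mechanical energy must reach zero at infinity: ½mv²_min + U = 0, so ½mv²_min = −U = |kQq|/r.
|U| = |kQq|/r = (8.99×10⁹ N·m²/C²)(2.26×10⁻⁶)(5.77×10⁻⁶)/(0.433) = 0.271 J.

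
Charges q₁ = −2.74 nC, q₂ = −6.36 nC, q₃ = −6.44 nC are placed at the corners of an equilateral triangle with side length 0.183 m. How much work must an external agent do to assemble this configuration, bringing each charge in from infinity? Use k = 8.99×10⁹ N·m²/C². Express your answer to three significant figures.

3.74×10⁻⁶ J

The work to assemble the configuration equals its total potential energy, U = Σ kqᵢqⱼ/rᵢⱼ over all pairs.
All three pair separations equal the side length, 0.183 m.
U = (8.56×10⁻⁷) + (8.67×10⁻⁷) + (2.01×10⁻⁶) = 3.74×10⁻⁶ J.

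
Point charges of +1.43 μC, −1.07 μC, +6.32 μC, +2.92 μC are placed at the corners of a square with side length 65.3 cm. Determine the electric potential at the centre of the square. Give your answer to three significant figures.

1.87×10⁵ V

The total potential is the scalar sum of each charge's contribution, V = Σ kqᵢ/rᵢ.
The distance from each corner to the centre is a√2/2 = 0.462 m.
V = k[(1.43×10⁻⁶)/(0.462) + (-1.07×10⁻⁶)/(0.462) + (6.32×10⁻⁶)/(0.462) + (2.92×10⁻⁶)/(0.462)] = 1.87×10⁵ V.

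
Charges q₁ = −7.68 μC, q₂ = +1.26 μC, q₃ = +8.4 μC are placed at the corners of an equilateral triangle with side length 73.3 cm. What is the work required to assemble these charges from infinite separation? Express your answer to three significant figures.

The assembly work is the sum of pairwise potential energies, U = Σ_{i<j} kqᵢqⱼ/rᵢⱼ.
All three pair separations equal the side length, 0.733 m.
U = (-0.119) + (-0.791) + (0.130) = -0.780 J.

-0.780 J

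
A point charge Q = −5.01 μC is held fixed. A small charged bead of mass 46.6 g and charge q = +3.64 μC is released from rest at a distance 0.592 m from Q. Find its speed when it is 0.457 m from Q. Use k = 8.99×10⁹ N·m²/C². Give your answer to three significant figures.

Only the electrostatic force acts, so mechanical energy is conserved: ½mv² = U₁ − U₂ = kQq(1/r₁ − 1/r₂).
U₁ − U₂ = (8.99×10⁹ N·m²/C²)(-5.01×10⁻⁶ C)(3.64×10⁻⁶ C)(1/0.592 − 1/0.457) = 0.0818 J.
v = √(2·0.0818/0.0466) = 1.87 m/s.

1.87 m/s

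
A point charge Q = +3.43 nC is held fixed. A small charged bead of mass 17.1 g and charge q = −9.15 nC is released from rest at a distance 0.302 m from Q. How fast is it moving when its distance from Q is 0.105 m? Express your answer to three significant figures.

0.0143 m/s

Only the electrostatic force acts, so mechanical energy is conserved: ½mv² = U₁ − U₂ = kQq(1/r₁ − 1/r₂).
U₁ − U₂ = (8.99×10⁹ N·m²/C²)(3.43×10⁻⁹ C)(-9.15×10⁻⁹ C)(1/0.302 − 1/0.105) = 1.75×10⁻⁶ J.
v = √(2·1.75×10⁻⁶/0.0171) = 0.0143 m/s.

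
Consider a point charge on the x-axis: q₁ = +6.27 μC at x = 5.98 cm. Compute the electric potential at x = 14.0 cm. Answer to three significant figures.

The total potential is the scalar sum of each charge's contribution, V = Σ kqᵢ/rᵢ.
V = k[(6.27×10⁻⁶)/(0.0802)] = 7.03×10⁵ V.

7.03×10⁵ V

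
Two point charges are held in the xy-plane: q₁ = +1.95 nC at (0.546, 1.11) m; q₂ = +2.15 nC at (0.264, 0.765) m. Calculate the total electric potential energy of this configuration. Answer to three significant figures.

8.46×10⁻⁸ J

The assembly work is the sum of pairwise potential energies, U = Σ_{i<j} kqᵢqⱼ/rᵢⱼ.
Pair separations: r₁₂ = 0.446 m.
U = (8.46×10⁻⁸) = 8.46×10⁻⁸ J.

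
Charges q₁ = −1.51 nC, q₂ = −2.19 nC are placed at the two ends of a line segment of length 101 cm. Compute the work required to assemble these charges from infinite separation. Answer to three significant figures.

The assembly work is the sum of pairwise potential energies, U = Σ_{i<j} kqᵢqⱼ/rᵢⱼ.
The separation is r = 1.01 m.
U = (2.94×10⁻⁸) = 2.94×10⁻⁸ J.

2.94×10⁻⁸ J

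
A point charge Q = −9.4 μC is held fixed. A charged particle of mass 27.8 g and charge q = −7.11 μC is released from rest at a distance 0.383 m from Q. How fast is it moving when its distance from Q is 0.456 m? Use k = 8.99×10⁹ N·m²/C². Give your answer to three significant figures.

4.25 m/s

Only the electrostatic force acts, so mechanical energy is conserved: ½mv² = U₁ − U₂ = kQq(1/r₁ − 1/r₂).
U₁ − U₂ = (8.99×10⁹ N·m²/C²)(-9.40×10⁻⁶ C)(-7.11×10⁻⁶ C)(1/0.383 − 1/0.456) = 0.251 J.
v = √(2·0.251/0.0278) = 4.25 m/s.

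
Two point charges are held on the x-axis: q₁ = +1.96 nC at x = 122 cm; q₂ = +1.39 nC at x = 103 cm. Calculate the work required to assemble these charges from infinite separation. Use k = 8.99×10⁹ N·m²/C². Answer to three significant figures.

The work to assemble the configuration equals its total potential energy, U = Σ kqᵢqⱼ/rᵢⱼ over all pairs.
Pair separations: r₁₂ = 0.190 m.
U = (1.29×10⁻⁷) = 1.29×10⁻⁷ J.

1.29×10⁻⁷ J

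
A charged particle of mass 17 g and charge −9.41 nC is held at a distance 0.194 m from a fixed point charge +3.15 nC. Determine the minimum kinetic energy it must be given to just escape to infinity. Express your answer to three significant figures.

To just escape, total mechanical energy must reach zero at infinity: ½mv²_min + U = 0, so ½mv²_min = −U = |kQq|/r.
|U| = |kQq|/r = (8.99×10⁹ N·m²/C²)(3.15×10⁻⁹)(9.41×10⁻⁹)/(0.194) = 1.37×10⁻⁶ J.

1.37×10⁻⁶ J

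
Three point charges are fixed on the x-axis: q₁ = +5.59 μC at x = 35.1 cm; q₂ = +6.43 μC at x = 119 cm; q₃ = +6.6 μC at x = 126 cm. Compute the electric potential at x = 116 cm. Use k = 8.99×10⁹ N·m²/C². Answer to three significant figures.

2.58×10⁶ V

Electric potential is a scalar, so the contributions from each charge add algebraically: V = Σ kqᵢ/rᵢ.
Distances from the field point to each charge: r₁ = 0.809 m, r₂ = 0.0300 m, r₃ = 0.100 m.
V = k[(5.59×10⁻⁶)/(0.809) + (6.43×10⁻⁶)/(0.0300) + (6.60×10⁻⁶)/(0.100)] = 2.58×10⁶ V.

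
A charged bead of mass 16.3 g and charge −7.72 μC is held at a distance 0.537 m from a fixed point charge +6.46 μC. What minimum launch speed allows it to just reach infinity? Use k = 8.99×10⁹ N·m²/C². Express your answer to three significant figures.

To just escape, total mechanical energy must reach zero at infinity: ½mv²_min + U = 0, so ½mv²_min = −U = |kQq|/r.
|U| = |kQq|/r = (8.99×10⁹ N·m²/C²)(6.46×10⁻⁶)(7.72×10⁻⁶)/(0.537) = 0.835 J.
v_min = √(2|U|/m) = √(2·0.835/0.0163) = 10.1 m/s.

10.1 m/s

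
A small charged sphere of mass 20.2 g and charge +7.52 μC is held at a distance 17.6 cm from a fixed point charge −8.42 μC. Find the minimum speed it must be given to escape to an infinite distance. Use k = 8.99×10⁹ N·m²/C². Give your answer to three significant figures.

To just escape, total mechanical energy must reach zero at infinity: ½mv²_min + U = 0, so ½mv²_min = −U = |kQq|/r.
|U| = |kQq|/r = (8.99×10⁹ N·m²/C²)(8.42×10⁻⁶)(7.52×10⁻⁶)/(0.176) = 3.23 J.
v_min = √(2|U|/m) = √(2·3.23/0.0202) = 17.9 m/s.

17.9 m/s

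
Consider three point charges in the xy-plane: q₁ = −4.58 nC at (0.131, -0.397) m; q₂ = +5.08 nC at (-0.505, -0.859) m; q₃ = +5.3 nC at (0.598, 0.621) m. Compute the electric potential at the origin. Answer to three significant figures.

2.61 V

The total potential is the scalar sum of each charge's contribution, V = Σ kqᵢ/rᵢ.
Distances from the field point to each charge: r₁ = 0.418 m, r₂ = 0.996 m, r₃ = 0.862 m.
V = k[(-4.58×10⁻⁹)/(0.418) + (5.08×10⁻⁹)/(0.996) + (5.30×10⁻⁹)/(0.862)] = 2.61 V.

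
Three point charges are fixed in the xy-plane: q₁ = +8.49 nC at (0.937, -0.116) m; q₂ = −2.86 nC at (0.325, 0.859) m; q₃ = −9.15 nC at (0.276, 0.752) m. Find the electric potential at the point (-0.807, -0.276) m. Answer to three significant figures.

Electric potential is a scalar, so the contributions from each charge add algebraically: V = Σ kqᵢ/rᵢ.
Distances from the field point to each charge: r₁ = 1.75 m, r₂ = 1.60 m, r₃ = 1.49 m.
V = k[(8.49×10⁻⁹)/(1.75) + (-2.86×10⁻⁹)/(1.60) + (-9.15×10⁻⁹)/(1.49)] = -27.5 V.

-27.5 V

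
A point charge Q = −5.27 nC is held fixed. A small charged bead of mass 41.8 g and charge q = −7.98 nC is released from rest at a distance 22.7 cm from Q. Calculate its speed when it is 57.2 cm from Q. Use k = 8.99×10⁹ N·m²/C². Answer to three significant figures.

Only the electrostatic force acts, so mechanical energy is conserved: ½mv² = U₁ − U₂ = kQq(1/r₁ − 1/r₂).
U₁ − U₂ = (8.99×10⁹ N·m²/C²)(-5.27×10⁻⁹ C)(-7.98×10⁻⁹ C)(1/0.227 − 1/0.572) = 1.00×10⁻⁶ J.
v = √(2·1.00×10⁻⁶/0.0418) = 6.93×10⁻³ m/s.

6.93×10⁻³ m/s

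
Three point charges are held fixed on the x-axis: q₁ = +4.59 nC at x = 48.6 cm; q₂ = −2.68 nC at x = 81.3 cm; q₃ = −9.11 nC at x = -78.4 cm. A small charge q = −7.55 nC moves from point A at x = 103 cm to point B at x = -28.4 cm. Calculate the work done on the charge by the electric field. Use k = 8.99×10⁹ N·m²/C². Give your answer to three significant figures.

The work done by the electric force is W_field = −ΔU = −q(V_B − V_A) = q(V_A − V_B).
At A: distances to the source charges are 0.544 m, 0.217 m, 1.81 m; V_A = Σ kqᵢ/rᵢ = -80.3 V.
At B: distances to the source charges are 0.770 m, 1.10 m, 0.500 m; V_B = Σ kqᵢ/rᵢ = -132 V.
ΔV = V_B − V_A = -51.8 V.
W_field = −qΔV = −(-7.55×10⁻⁹ C)(-51.8 V) = -3.91×10⁻⁷ J.

-3.91×10⁻⁷ J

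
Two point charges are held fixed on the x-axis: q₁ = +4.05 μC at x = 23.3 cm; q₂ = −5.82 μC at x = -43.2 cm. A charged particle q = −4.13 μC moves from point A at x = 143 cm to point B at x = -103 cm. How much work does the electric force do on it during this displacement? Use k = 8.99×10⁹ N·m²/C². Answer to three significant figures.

-0.252 J

The work done by the electric force is W_field = −ΔU = −q(V_B − V_A) = q(V_A − V_B).
At A: distances to the source charges are 1.20 m, 1.86 m; V_A = Σ kqᵢ/rᵢ = 2320 V.
At B: distances to the source charges are 1.26 m, 0.598 m; V_B = Σ kqᵢ/rᵢ = -5.87×10⁴ V.
ΔV = V_B − V_A = -6.10×10⁴ V.
W_field = −qΔV = −(-4.13×10⁻⁶ C)(-6.10×10⁴ V) = -0.252 J.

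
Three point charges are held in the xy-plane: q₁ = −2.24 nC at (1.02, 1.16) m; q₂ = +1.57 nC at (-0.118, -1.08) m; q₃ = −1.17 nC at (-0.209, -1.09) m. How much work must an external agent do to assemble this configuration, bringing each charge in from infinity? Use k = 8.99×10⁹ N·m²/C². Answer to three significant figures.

The work to assemble the configuration equals its total potential energy, U = Σ kqᵢqⱼ/rᵢⱼ over all pairs.
Pair separations: r₁₂ = 2.51 m, r₁₃ = 2.56 m, r₂₃ = 0.0915 m.
U = (-1.26×10⁻⁸) + (9.19×10⁻⁹) + (-1.80×10⁻⁷) = -1.84×10⁻⁷ J.

-1.84×10⁻⁷ J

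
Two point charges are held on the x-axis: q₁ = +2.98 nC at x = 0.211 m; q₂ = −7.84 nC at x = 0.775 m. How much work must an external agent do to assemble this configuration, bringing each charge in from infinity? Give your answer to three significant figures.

-3.72×10⁻⁷ J

The assembly work is the sum of pairwise potential energies, U = Σ_{i<j} kqᵢqⱼ/rᵢⱼ.
Pair separations: r₁₂ = 0.564 m.
U = (-3.72×10⁻⁷) = -3.72×10⁻⁷ J.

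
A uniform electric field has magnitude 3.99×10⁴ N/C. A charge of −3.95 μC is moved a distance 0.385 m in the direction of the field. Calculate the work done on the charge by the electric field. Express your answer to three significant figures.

The potential change for a displacement 0.385 m in the direction of the field is ΔV = −Ed = -1.54×10⁴ V.
W_field = −qΔV = -0.0607 J.

-0.0607 J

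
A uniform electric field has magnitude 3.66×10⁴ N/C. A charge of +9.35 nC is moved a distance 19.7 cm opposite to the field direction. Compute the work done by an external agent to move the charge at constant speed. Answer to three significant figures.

The potential change for a displacement 19.7 cm opposite to the field direction is ΔV = +Ed = 7210 V.
W_ext = qΔV = 6.74×10⁻⁵ J.

6.74×10⁻⁵ J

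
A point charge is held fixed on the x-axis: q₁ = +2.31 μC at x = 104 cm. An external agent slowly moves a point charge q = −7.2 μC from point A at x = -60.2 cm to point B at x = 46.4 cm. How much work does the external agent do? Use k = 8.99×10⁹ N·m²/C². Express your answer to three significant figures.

-0.169 J

For quasistatic motion the external work equals the change in potential energy: W_ext = qΔV = q(V_B − V_A).
At A: distance to the source charge is 1.64 m; V_A = kq₁/r = 1.26×10⁴ V.
At B: distance to the source charge is 0.576 m; V_B = kq₁/r = 3.61×10⁴ V.
ΔV = V_B − V_A = 2.34×10⁴ V.
W_ext = qΔV = (-7.20×10⁻⁶ C)(2.34×10⁴ V) = -0.169 J.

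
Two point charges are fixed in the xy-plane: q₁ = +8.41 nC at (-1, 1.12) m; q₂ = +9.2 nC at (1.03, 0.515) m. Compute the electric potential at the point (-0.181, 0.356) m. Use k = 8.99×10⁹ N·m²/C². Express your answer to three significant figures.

135 V

The total potential is the scalar sum of each charge's contribution, V = Σ kqᵢ/rᵢ.
Distances from the field point to each charge: r₁ = 1.12 m, r₂ = 1.22 m.
V = k[(8.41×10⁻⁹)/(1.12) + (9.20×10⁻⁹)/(1.22)] = 135 V.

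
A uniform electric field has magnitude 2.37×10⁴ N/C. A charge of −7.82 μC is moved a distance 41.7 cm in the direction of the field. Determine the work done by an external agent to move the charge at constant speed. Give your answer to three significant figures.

0.0773 J

The potential change for a displacement 41.7 cm in the direction of the field is ΔV = −Ed = -9880 V.
W_ext = qΔV = 0.0773 J.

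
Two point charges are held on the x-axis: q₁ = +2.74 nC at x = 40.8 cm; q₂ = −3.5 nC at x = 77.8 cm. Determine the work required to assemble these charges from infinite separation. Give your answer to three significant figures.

The assembly work is the sum of pairwise potential energies, U = Σ_{i<j} kqᵢqⱼ/rᵢⱼ.
Pair separations: r₁₂ = 0.370 m.
U = (-2.33×10⁻⁷) = -2.33×10⁻⁷ J.

-2.33×10⁻⁷ J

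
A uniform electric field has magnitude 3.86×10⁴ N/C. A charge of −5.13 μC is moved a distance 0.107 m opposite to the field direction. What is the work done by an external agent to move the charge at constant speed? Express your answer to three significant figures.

The potential change for a displacement 0.107 m opposite to the field direction is ΔV = +Ed = 4130 V.
W_ext = qΔV = -0.0212 J.

-0.0212 J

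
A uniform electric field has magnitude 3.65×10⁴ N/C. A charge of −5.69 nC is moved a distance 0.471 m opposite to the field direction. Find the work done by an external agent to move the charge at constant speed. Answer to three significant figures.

The potential change for a displacement 0.471 m opposite to the field direction is ΔV = +Ed = 1.72×10⁴ V.
W_ext = qΔV = -9.78×10⁻⁵ J.

-9.78×10⁻⁵ J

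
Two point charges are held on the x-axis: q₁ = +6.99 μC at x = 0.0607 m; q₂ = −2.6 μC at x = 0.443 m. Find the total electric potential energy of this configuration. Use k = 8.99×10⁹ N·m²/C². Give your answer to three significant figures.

The work to assemble the configuration equals its total potential energy, U = Σ kqᵢqⱼ/rᵢⱼ over all pairs.
Pair separations: r₁₂ = 0.382 m.
U = (-0.427) = -0.427 J.

-0.427 J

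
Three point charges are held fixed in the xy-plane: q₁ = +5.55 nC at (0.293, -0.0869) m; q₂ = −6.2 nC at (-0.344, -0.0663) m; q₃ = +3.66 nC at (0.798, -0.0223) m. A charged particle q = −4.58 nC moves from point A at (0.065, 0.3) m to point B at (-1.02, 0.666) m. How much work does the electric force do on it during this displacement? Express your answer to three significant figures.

-2.60×10⁻⁷ J

The work done by the electric force is W_field = −ΔU = −q(V_B − V_A) = q(V_A − V_B).
At A: distances to the source charges are 0.449 m, 0.549 m, 0.801 m; V_A = Σ kqᵢ/rᵢ = 50.7 V.
At B: distances to the source charges are 1.51 m, 0.997 m, 1.94 m; V_B = Σ kqᵢ/rᵢ = -6.04 V.
ΔV = V_B − V_A = -56.7 V.
W_field = −qΔV = −(-4.58×10⁻⁹ C)(-56.7 V) = -2.60×10⁻⁷ J.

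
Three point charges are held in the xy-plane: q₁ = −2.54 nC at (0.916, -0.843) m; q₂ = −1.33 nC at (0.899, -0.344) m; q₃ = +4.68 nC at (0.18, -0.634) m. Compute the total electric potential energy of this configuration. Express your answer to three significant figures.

-1.51×10⁻⁷ J

The assembly work is the sum of pairwise potential energies, U = Σ_{i<j} kqᵢqⱼ/rᵢⱼ.
Pair separations: r₁₂ = 0.499 m, r₁₃ = 0.765 m, r₂₃ = 0.775 m.
U = (6.08×10⁻⁸) + (-1.40×10⁻⁷) + (-7.22×10⁻⁸) = -1.51×10⁻⁷ J.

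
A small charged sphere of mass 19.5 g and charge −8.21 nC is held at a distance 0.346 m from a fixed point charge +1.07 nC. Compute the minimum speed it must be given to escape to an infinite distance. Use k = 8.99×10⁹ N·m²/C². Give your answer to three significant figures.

To just escape, total mechanical energy must reach zero at infinity: ½mv²_min + U = 0, so ½mv²_min = −U = |kQq|/r.
|U| = |kQq|/r = (8.99×10⁹ N·m²/C²)(1.07×10⁻⁹)(8.21×10⁻⁹)/(0.346) = 2.28×10⁻⁷ J.
v_min = √(2|U|/m) = √(2·2.28×10⁻⁷/0.0195) = 4.84×10⁻³ m/s.

4.84×10⁻³ m/s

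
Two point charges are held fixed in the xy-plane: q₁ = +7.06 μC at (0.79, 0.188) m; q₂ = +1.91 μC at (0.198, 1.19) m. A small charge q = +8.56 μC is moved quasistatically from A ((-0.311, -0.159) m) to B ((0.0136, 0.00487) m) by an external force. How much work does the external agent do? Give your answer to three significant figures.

0.231 J

For quasistatic motion the external work equals the change in potential energy: W_ext = qΔV = q(V_B − V_A).
At A: distances to the source charges are 1.15 m, 1.44 m; V_A = Σ kqᵢ/rᵢ = 6.69×10⁴ V.
At B: distances to the source charges are 0.798 m, 1.20 m; V_B = Σ kqᵢ/rᵢ = 9.39×10⁴ V.
ΔV = V_B − V_A = 2.70×10⁴ V.
W_ext = qΔV = (8.56×10⁻⁶ C)(2.70×10⁴ V) = 0.231 J.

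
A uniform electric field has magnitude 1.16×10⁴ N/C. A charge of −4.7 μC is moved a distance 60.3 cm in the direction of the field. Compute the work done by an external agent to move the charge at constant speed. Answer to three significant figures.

The potential change for a displacement 60.3 cm in the direction of the field is ΔV = −Ed = -6990 V.
W_ext = qΔV = 0.0329 J.

0.0329 J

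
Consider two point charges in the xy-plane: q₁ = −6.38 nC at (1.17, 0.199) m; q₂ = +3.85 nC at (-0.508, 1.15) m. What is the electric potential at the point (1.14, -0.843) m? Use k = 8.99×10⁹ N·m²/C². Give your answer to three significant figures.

-41.6 V

The total potential is the scalar sum of each charge's contribution, V = Σ kqᵢ/rᵢ.
Distances from the field point to each charge: r₁ = 1.04 m, r₂ = 2.59 m.
V = k[(-6.38×10⁻⁹)/(1.04) + (3.85×10⁻⁹)/(2.59)] = -41.6 V.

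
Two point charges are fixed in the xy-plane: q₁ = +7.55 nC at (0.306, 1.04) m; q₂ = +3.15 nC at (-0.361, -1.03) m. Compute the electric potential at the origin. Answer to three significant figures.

88.6 V

The total potential is the scalar sum of each charge's contribution, V = Σ kqᵢ/rᵢ.
Distances from the field point to each charge: r₁ = 1.08 m, r₂ = 1.09 m.
V = k[(7.55×10⁻⁹)/(1.08) + (3.15×10⁻⁹)/(1.09)] = 88.6 V.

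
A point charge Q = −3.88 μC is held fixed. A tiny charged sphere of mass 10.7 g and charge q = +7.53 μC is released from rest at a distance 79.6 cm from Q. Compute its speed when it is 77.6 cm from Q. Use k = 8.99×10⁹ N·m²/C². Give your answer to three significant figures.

1.26 m/s

Only the electrostatic force acts, so mechanical energy is conserved: ½mv² = U₁ − U₂ = kQq(1/r₁ − 1/r₂).
U₁ − U₂ = (8.99×10⁹ N·m²/C²)(-3.88×10⁻⁶ C)(7.53×10⁻⁶ C)(1/0.796 − 1/0.776) = 8.50×10⁻³ J.
v = √(2·8.50×10⁻³/0.0107) = 1.26 m/s.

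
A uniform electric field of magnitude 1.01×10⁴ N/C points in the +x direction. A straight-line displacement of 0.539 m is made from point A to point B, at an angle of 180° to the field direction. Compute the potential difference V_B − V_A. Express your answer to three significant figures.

5440 V

Only the component of displacement along E changes the potential: ΔV = −E·d·cosθ.
ΔV = −(1.01×10⁴ V/m)(0.539 m)cos180° = 5440 V.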